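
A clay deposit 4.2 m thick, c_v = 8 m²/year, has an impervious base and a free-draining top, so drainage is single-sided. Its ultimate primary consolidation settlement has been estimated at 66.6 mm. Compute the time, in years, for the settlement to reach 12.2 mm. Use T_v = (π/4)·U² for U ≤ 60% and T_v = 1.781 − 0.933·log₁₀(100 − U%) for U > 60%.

t ≈ 0.0581 years

Drainage path length: H_d = H = 4.2 m (single drainage).
U = S(t)/S_ult = 12.2/66.6 = 0.1832.
U ≤ 60%: T_v = (π/4)·U² = (π/4)×0.18318² = 0.026355.
t = T_v·H_d²/c_v = 0.026355×4.2²/8 = 0.05811 years.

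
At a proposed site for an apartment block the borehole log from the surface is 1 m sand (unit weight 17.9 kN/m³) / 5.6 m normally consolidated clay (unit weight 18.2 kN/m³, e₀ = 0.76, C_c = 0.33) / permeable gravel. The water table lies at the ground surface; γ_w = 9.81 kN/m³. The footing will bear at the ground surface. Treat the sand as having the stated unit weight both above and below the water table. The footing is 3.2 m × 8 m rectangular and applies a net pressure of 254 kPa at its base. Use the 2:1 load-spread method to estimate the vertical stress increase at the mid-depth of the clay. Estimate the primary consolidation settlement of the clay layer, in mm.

S_c ≈ 570 mm

Mid-depth of clay below the ground surface: z = 1 + 5.6/2 = 3.8 m.
Total vertical stress at mid-clay: σ_v = 17.9×1 + 18.2×2.8 = 68.86 kPa.
Pore pressure: u = 9.81×(3.8 − 0) = 37.278 kPa.
Initial effective stress: σ'_0 = σ_v − u = 68.86 − 37.278 = 31.582 kPa.
Stress increase at mid-clay by the 2:1 spreading method:
Δσ = qBL/((B+z)(L+z)) = 254×3.2×8/((3.2+3.8)(8+3.8)) = 78.722 kPa
Final effective stress: σ'_f = σ'_0 + Δσ = 31.582 + 78.722 = 110.3 kPa.
Normally consolidated clay, so the full stress increment lies on the virgin compression line:
S_c = C_c·H/(1+e₀)·log₁₀(σ'_f/σ'_0) = 0.33×5.6/(1+0.76)×log₁₀(110.3/31.582)
    = 1.05 × 0.54314 = 0.5703 m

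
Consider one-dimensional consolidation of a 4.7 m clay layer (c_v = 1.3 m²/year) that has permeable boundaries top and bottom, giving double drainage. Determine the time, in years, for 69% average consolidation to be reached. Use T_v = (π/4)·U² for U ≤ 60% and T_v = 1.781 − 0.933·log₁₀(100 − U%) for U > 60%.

t ≈ 1.65 years

Drainage path length: H_d = H/2 = 2.35 m (double drainage).
U > 60%: T_v = 1.781 − 0.933·log₁₀(100 − 69) = 0.38956.
t = T_v·H_d²/c_v = 0.38956×2.35²/1.3 = 1.655 years.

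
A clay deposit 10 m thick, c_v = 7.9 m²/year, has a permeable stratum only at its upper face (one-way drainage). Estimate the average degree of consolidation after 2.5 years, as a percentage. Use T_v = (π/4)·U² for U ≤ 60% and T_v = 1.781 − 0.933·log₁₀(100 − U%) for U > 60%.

U ≈ 50.1 %

Drainage path length: H_d = H = 10 m (single drainage).
T_v = c_v·t/H_d² = 7.9×2.5/10² = 0.1975.
T_v = 0.1975 corresponds to the U ≤ 60% branch:
U = √(4T_v/π) = 0.5015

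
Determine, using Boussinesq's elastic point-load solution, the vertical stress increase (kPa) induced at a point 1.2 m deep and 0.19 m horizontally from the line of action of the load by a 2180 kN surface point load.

Δσ_z ≈ 679 kPa

Boussinesq vertical stress below a point load on an elastic half-space:
Δσ_z = 3P/(2πz²) · [1 + (r/z)²]^(−5/2)
r/z = 0.19/1.2 = 0.15833; [1+(r/z)²]^(−5/2) = 0.93998.
Δσ_z = 3×2180/(2π×1.2²) × 0.93998 = 722.83 × 0.93998 = 679.4 kPa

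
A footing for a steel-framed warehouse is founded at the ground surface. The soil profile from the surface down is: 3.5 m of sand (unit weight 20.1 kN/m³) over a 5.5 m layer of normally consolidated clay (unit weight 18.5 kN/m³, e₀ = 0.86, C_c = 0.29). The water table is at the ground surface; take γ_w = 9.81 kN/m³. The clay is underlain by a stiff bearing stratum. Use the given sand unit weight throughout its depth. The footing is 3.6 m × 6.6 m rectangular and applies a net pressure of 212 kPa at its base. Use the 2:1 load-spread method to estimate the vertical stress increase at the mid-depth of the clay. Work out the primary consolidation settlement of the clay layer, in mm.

S_c ≈ 190 mm

Mid-depth of clay below the ground surface: z = 3.5 + 5.5/2 = 6.25 m.
Total vertical stress at mid-clay: σ_v = 20.1×3.5 + 18.5×2.75 = 121.23 kPa.
Pore pressure: u = 9.81×(6.25 − 0) = 61.312 kPa.
Initial effective stress: σ'_0 = σ_v − u = 121.23 − 61.312 = 59.918 kPa.
Stress increase at mid-clay by the 2:1 spreading method:
Δσ = qBL/((B+z)(L+z)) = 212×3.6×6.6/((3.6+6.25)(6.6+6.25)) = 39.796 kPa
Final effective stress: σ'_f = σ'_0 + Δσ = 59.918 + 39.796 = 99.714 kPa.
Normally consolidated clay, so the full stress increment lies on the virgin compression line:
S_c = C_c·H/(1+e₀)·log₁₀(σ'_f/σ'_0) = 0.29×5.5/(1+0.86)×log₁₀(99.714/59.918)
    = 0.85753 × 0.2212 = 0.1897 m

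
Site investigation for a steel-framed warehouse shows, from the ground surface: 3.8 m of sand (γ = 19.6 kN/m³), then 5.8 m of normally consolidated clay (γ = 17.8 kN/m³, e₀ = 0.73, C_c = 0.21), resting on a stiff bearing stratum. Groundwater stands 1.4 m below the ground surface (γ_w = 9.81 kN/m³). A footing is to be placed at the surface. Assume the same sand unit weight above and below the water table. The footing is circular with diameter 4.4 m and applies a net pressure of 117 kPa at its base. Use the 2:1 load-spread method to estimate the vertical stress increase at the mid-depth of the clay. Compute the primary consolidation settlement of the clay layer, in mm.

S_c ≈ 67.8 mm

Mid-depth of clay below the ground surface: z = 3.8 + 5.8/2 = 6.7 m.
Total vertical stress at mid-clay: σ_v = 19.6×3.8 + 17.8×2.9 = 126.1 kPa.
Pore pressure: u = 9.81×(6.7 − 1.4) = 51.993 kPa.
Initial effective stress: σ'_0 = σ_v − u = 126.1 − 51.993 = 74.107 kPa.
Stress increase at mid-clay by the 2:1 spreading method:
Δσ ≈ qD²/(D+z)² = 117×4.4²/(4.4+6.7)² = 18.384 kPa
Final effective stress: σ'_f = σ'_0 + Δσ = 74.107 + 18.384 = 92.491 kPa.
Normally consolidated clay, so the full stress increment lies on the virgin compression line:
S_c = C_c·H/(1+e₀)·log₁₀(σ'_f/σ'_0) = 0.21×5.8/(1+0.73)×log₁₀(92.491/74.107)
    = 0.70405 × 0.09624 = 0.06776 m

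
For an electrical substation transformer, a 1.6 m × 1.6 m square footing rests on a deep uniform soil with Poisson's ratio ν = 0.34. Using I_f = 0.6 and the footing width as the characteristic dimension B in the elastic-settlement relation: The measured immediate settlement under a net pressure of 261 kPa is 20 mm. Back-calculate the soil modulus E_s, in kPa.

S_e = q·B·(1−ν²)/E_s · I_f  ⇒  E_s = q·B·(1−ν²)·I_f / S_e.
E_s = 261 × 1.6 × 0.8844 × 0.6 / 0.02 = 11080 kPa

E_s ≈ 11100 kPa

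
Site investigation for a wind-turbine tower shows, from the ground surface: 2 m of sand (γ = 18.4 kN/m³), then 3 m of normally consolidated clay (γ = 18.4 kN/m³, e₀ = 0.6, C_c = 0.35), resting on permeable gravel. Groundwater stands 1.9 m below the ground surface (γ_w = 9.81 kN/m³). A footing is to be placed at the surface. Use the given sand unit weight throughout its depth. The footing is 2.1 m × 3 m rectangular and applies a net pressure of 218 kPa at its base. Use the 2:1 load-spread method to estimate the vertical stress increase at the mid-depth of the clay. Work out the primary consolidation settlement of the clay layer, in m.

S_c ≈ 0.163 m

Mid-depth of clay below the ground surface: z = 2 + 3/2 = 3.5 m.
Total vertical stress at mid-clay: σ_v = 18.4×2 + 18.4×1.5 = 64.4 kPa.
Pore pressure: u = 9.81×(3.5 − 1.9) = 15.696 kPa.
Initial effective stress: σ'_0 = σ_v − u = 64.4 − 15.696 = 48.704 kPa.
Stress increase at mid-clay by the 2:1 spreading method:
Δσ = qBL/((B+z)(L+z)) = 218×2.1×3/((2.1+3.5)(3+3.5)) = 37.731 kPa
Final effective stress: σ'_f = σ'_0 + Δσ = 48.704 + 37.731 = 86.435 kPa.
Normally consolidated clay, so the full stress increment lies on the virgin compression line:
S_c = C_c·H/(1+e₀)·log₁₀(σ'_f/σ'_0) = 0.35×3/(1+0.6)×log₁₀(86.435/48.704)
    = 0.65625 × 0.24913 = 0.1635 m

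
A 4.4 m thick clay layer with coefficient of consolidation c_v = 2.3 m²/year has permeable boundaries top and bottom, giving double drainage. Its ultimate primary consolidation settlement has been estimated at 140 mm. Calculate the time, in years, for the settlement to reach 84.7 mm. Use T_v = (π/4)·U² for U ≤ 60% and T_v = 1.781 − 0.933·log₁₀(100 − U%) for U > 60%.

t ≈ 0.613 years

Drainage path length: H_d = H/2 = 2.2 m (double drainage).
U = S(t)/S_ult = 84.7/140 = 0.605.
U > 60%: T_v = 1.781 − 0.933·log₁₀(100 − 60.5) = 0.29137.
t = T_v·H_d²/c_v = 0.29137×2.2²/2.3 = 0.6131 years.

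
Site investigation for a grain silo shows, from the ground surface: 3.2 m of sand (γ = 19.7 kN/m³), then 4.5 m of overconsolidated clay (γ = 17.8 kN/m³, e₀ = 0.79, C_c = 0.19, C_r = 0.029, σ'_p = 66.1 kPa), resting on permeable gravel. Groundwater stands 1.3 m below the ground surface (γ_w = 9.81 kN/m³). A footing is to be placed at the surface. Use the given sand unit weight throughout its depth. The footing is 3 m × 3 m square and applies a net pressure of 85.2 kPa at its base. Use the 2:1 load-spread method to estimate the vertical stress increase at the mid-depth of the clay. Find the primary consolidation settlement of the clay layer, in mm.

S_c ≈ 22.8 mm

Mid-depth of clay below the ground surface: z = 3.2 + 4.5/2 = 5.45 m.
Total vertical stress at mid-clay: σ_v = 19.7×3.2 + 17.8×2.25 = 103.09 kPa.
Pore pressure: u = 9.81×(5.45 − 1.3) = 40.712 kPa.
Initial effective stress: σ'_0 = σ_v − u = 103.09 − 40.712 = 62.378 kPa.
Stress increase at mid-clay by the 2:1 spreading method:
Δσ = qBL/((B+z)(L+z)) = 85.2×3×3/((3+5.45)(3+5.45)) = 10.739 kPa
Final effective stress: σ'_f = 62.378 + 10.739 = 73.117 kPa.
σ'_f = 73.117 > σ'_p = 66.1 kPa, so the stress path crosses the preconsolidation pressure — recompression up to σ'_p, then virgin compression beyond:
S_c = H/(1+e₀)·[C_r·log₁₀(σ'_p/σ'_0) + C_c·log₁₀(σ'_f/σ'_p)]
    = 4.5/1.79 × [0.029×log₁₀(66.1/62.378) + 0.19×log₁₀(73.117/66.1)]
    = 2.514 × [0.00072993 + 0.0083252] = 0.02276 m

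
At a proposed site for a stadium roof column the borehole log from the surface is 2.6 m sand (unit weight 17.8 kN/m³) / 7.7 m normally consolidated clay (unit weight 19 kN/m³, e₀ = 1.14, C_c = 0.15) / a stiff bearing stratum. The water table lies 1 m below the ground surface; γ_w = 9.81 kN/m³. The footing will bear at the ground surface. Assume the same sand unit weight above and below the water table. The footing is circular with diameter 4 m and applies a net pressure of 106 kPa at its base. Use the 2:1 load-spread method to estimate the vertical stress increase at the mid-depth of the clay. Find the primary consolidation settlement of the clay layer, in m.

S_c ≈ 0.0496 m

Mid-depth of clay below the ground surface: z = 2.6 + 7.7/2 = 6.45 m.
Total vertical stress at mid-clay: σ_v = 17.8×2.6 + 19×3.85 = 119.43 kPa.
Pore pressure: u = 9.81×(6.45 − 1) = 53.465 kPa.
Initial effective stress: σ'_0 = σ_v − u = 119.43 − 53.465 = 65.965 kPa.
Stress increase at mid-clay by the 2:1 spreading method:
Δσ ≈ qD²/(D+z)² = 106×4²/(4+6.45)² = 15.531 kPa
Final effective stress: σ'_f = σ'_0 + Δσ = 65.965 + 15.531 = 81.496 kPa.
Normally consolidated clay, so the full stress increment lies on the virgin compression line:
S_c = C_c·H/(1+e₀)·log₁₀(σ'_f/σ'_0) = 0.15×7.7/(1+1.14)×log₁₀(81.496/65.965)
    = 0.53972 × 0.091823 = 0.04956 m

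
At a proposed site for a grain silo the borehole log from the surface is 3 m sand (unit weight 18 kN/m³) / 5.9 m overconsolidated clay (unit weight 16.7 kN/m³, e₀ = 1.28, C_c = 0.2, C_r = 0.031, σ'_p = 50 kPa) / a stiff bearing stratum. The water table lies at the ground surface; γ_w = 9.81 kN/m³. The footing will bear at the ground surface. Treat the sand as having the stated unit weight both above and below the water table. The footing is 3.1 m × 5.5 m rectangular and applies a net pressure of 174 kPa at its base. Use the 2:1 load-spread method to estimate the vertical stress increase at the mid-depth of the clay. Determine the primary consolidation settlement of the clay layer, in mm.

Mid-depth of clay below the ground surface: z = 3 + 5.9/2 = 5.95 m.
Total vertical stress at mid-clay: σ_v = 18×3 + 16.7×2.95 = 103.27 kPa.
Pore pressure: u = 9.81×(5.95 − 0) = 58.37 kPa.
Initial effective stress: σ'_0 = σ_v − u = 103.27 − 58.37 = 44.9 kPa.
Stress increase at mid-clay by the 2:1 spreading method:
Δσ = qBL/((B+z)(L+z)) = 174×3.1×5.5/((3.1+5.95)(5.5+5.95)) = 28.63 kPa
Final effective stress: σ'_f = 44.9 + 28.63 = 73.53 kPa.
σ'_f = 73.53 > σ'_p = 50 kPa, so the stress path crosses the preconsolidation pressure — recompression up to σ'_p, then virgin compression beyond:
S_c = H/(1+e₀)·[C_r·log₁₀(σ'_p/σ'_0) + C_c·log₁₀(σ'_f/σ'_p)]
    = 5.9/2.28 × [0.031×log₁₀(50/44.9) + 0.2×log₁₀(73.53/50)]
    = 2.5877 × [0.0014484 + 0.033499] = 0.09043 m

S_c ≈ 90.4 mm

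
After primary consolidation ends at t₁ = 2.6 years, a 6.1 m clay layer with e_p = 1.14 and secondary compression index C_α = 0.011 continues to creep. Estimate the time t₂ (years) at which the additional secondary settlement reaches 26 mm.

S_s = C_α·H/(1+e_p)·log₁₀(t₂/t₁) ⇒ log₁₀(t₂/t₁) = S_s·(1+e_p)/(C_α·H).
log₁₀(t₂/t₁) = 0.026 × (1+1.14) / (0.011×6.1) = 0.8292
t₂ = t₁ × 10^0.8292 = 2.6 × 6.749 = 17.55 years

t₂ ≈ 17.5 years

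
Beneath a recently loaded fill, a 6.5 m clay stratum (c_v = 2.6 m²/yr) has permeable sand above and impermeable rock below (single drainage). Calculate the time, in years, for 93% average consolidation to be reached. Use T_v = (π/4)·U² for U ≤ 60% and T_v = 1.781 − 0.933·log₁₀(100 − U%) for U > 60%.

Drainage path length: H_d = H = 6.5 m (single drainage).
U > 60%: T_v = 1.781 − 0.933·log₁₀(100 − 93) = 0.99252.
t = T_v·H_d²/c_v = 0.99252×6.5²/2.6 = 16.13 years.

t ≈ 16.1 years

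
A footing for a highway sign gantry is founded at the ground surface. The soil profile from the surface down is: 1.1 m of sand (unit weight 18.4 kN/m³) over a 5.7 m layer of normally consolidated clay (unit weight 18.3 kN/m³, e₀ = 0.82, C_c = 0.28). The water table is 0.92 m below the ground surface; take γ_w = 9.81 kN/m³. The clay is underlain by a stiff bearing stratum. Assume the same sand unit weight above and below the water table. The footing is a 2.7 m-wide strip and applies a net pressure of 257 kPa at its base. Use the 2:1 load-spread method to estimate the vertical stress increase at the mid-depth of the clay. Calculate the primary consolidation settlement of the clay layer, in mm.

Mid-depth of clay below the ground surface: z = 1.1 + 5.7/2 = 3.95 m.
Total vertical stress at mid-clay: σ_v = 18.4×1.1 + 18.3×2.85 = 72.395 kPa.
Pore pressure: u = 9.81×(3.95 − 0.92) = 29.724 kPa.
Initial effective stress: σ'_0 = σ_v − u = 72.395 − 29.724 = 42.671 kPa.
Stress increase at mid-clay by the 2:1 spreading method:
Δσ = qB/(B+z) = 257×2.7/(2.7+3.95) = 104.35 kPa
Final effective stress: σ'_f = σ'_0 + Δσ = 42.671 + 104.35 = 147.02 kPa.
Normally consolidated clay, so the full stress increment lies on the virgin compression line:
S_c = C_c·H/(1+e₀)·log₁₀(σ'_f/σ'_0) = 0.28×5.7/(1+0.82)×log₁₀(147.02/42.671)
    = 0.87692 × 0.53724 = 0.4711 m

S_c ≈ 471 mm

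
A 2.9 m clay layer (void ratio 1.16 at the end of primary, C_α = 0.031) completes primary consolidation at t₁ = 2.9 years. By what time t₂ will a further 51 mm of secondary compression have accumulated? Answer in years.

t₂ ≈ 48.7 years

S_s = C_α·H/(1+e_p)·log₁₀(t₂/t₁) ⇒ log₁₀(t₂/t₁) = S_s·(1+e_p)/(C_α·H).
log₁₀(t₂/t₁) = 0.051 × (1+1.16) / (0.031×2.9) = 1.225
t₂ = t₁ × 10^1.225 = 2.9 × 16.8 = 48.73 years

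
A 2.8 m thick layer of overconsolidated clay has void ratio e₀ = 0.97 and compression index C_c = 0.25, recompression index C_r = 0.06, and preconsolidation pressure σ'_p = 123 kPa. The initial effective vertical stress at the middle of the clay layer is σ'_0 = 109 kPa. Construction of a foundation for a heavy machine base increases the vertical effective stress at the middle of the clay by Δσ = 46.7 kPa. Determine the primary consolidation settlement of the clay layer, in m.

Final effective stress: σ'_f = 109 + 46.7 = 155.7 kPa.
σ'_f = 155.7 > σ'_p = 123 kPa, so the stress path crosses the preconsolidation pressure — recompression up to σ'_p, then virgin compression beyond:
S_c = H/(1+e₀)·[C_r·log₁₀(σ'_p/σ'_0) + C_c·log₁₀(σ'_f/σ'_p)]
    = 2.8/1.97 × [0.06×log₁₀(123/109) + 0.25×log₁₀(155.7/123)]
    = 1.4213 × [0.0031487 + 0.025596] = 0.04085 m

S_c ≈ 0.0409 m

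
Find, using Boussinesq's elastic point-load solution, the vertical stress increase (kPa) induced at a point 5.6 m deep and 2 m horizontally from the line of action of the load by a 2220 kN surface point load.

Boussinesq vertical stress below a point load on an elastic half-space:
Δσ_z = 3P/(2πz²) · [1 + (r/z)²]^(−5/2)
r/z = 2/5.6 = 0.35714; [1+(r/z)²]^(−5/2) = 0.74073.
Δσ_z = 3×2220/(2π×5.6²) × 0.74073 = 33.8 × 0.74073 = 25.04 kPa

Δσ_z ≈ 25 kPa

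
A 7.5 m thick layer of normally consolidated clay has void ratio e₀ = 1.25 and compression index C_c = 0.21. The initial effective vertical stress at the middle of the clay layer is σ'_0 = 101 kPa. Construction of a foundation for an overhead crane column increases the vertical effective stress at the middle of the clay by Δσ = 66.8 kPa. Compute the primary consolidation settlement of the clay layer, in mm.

S_c ≈ 154 mm

Final effective stress: σ'_f = σ'_0 + Δσ = 101 + 66.8 = 167.8 kPa.
Normally consolidated clay, so the full stress increment lies on the virgin compression line:
S_c = C_c·H/(1+e₀)·log₁₀(σ'_f/σ'_0) = 0.21×7.5/(1+1.25)×log₁₀(167.8/101)
    = 0.7 × 0.22047 = 0.1543 m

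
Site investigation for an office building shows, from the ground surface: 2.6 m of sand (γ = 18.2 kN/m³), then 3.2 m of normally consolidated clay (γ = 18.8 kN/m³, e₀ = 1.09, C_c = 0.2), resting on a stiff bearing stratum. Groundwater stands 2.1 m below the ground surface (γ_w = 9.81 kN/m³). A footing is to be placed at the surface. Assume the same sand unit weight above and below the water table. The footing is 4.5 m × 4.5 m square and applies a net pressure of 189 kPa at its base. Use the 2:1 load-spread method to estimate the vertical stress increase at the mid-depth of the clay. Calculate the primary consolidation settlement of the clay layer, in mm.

Mid-depth of clay below the ground surface: z = 2.6 + 3.2/2 = 4.2 m.
Total vertical stress at mid-clay: σ_v = 18.2×2.6 + 18.8×1.6 = 77.4 kPa.
Pore pressure: u = 9.81×(4.2 − 2.1) = 20.601 kPa.
Initial effective stress: σ'_0 = σ_v − u = 77.4 − 20.601 = 56.799 kPa.
Stress increase at mid-clay by the 2:1 spreading method:
Δσ = qBL/((B+z)(L+z)) = 189×4.5×4.5/((4.5+4.2)(4.5+4.2)) = 50.565 kPa
Final effective stress: σ'_f = σ'_0 + Δσ = 56.799 + 50.565 = 107.36 kPa.
Normally consolidated clay, so the full stress increment lies on the virgin compression line:
S_c = C_c·H/(1+e₀)·log₁₀(σ'_f/σ'_0) = 0.2×3.2/(1+1.09)×log₁₀(107.36/56.799)
    = 0.30622 × 0.2765 = 0.08467 m

S_c ≈ 84.7 mm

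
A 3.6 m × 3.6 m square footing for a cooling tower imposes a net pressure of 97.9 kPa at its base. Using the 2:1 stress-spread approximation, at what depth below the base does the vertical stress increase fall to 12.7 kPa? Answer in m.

2:1 spreading — at depth z the loaded area has grown by z in each plan dimension:
qB²/(B+z)² = Δσ_z ⇒ z = B(√(q/Δσ_z) − 1) = 3.6×(√(97.9/12.7) − 1) = 6.395 m

z ≈ 6.4 m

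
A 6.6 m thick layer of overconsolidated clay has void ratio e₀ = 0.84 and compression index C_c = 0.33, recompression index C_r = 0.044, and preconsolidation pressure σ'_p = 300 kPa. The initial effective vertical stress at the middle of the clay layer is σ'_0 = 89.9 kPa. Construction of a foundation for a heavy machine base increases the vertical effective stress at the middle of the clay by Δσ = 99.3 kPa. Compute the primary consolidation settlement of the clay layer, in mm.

S_c ≈ 51 mm

Final effective stress: σ'_f = 89.9 + 99.3 = 189.2 kPa.
σ'_f = 189.2 ≤ σ'_p = 300 kPa, so the clay remains overconsolidated and only the recompression index applies:
S_c = C_r·H/(1+e₀)·log₁₀(σ'_f/σ'_0) = 0.044×6.6/1.84×log₁₀(189.2/89.9)
    = 0.15783 × 0.32316 = 0.051 m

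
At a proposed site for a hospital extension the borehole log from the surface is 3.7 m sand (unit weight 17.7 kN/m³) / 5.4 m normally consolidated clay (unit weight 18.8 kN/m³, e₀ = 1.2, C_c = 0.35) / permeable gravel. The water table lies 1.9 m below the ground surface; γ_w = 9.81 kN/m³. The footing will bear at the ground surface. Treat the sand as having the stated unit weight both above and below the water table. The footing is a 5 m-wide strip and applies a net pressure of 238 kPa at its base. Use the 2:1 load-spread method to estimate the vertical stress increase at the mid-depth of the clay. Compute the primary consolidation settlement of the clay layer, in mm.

Mid-depth of clay below the ground surface: z = 3.7 + 5.4/2 = 6.4 m.
Total vertical stress at mid-clay: σ_v = 17.7×3.7 + 18.8×2.7 = 116.25 kPa.
Pore pressure: u = 9.81×(6.4 − 1.9) = 44.145 kPa.
Initial effective stress: σ'_0 = σ_v − u = 116.25 − 44.145 = 72.105 kPa.
Stress increase at mid-clay by the 2:1 spreading method:
Δσ = qB/(B+z) = 238×5/(5+6.4) = 104.39 kPa
Final effective stress: σ'_f = σ'_0 + Δσ = 72.105 + 104.39 = 176.5 kPa.
Normally consolidated clay, so the full stress increment lies on the virgin compression line:
S_c = C_c·H/(1+e₀)·log₁₀(σ'_f/σ'_0) = 0.35×5.4/(1+1.2)×log₁₀(176.5/72.105)
    = 0.85909 × 0.38878 = 0.334 m

S_c ≈ 334 mm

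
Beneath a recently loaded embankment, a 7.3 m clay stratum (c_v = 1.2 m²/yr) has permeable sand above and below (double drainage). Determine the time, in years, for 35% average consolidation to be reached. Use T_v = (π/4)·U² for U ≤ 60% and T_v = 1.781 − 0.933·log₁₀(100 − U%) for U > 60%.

Drainage path length: H_d = H/2 = 3.65 m (double drainage).
U ≤ 60%: T_v = (π/4)·U² = (π/4)×0.35² = 0.096211.
t = T_v·H_d²/c_v = 0.096211×3.65²/1.2 = 1.068 years.

t ≈ 1.07 years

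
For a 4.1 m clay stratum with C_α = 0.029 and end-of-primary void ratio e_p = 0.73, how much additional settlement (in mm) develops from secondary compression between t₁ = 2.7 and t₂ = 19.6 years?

Secondary compression: S_s = C_α·H/(1+e_p)·log₁₀(t₂/t₁)
S_s = 0.029×4.1/(1+0.73)×log₁₀(19.6/2.7)
    = 0.06873 × 0.8609 = 0.05917 m

S_s ≈ 59.2 mm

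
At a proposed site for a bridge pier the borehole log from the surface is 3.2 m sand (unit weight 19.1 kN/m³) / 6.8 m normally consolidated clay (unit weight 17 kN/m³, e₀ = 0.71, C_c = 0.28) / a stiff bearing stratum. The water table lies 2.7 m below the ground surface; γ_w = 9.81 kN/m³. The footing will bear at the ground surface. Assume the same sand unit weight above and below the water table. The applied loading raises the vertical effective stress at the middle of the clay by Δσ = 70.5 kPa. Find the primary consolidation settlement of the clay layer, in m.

S_c ≈ 0.304 m

Mid-depth of clay below the ground surface: z = 3.2 + 6.8/2 = 6.6 m.
Total vertical stress at mid-clay: σ_v = 19.1×3.2 + 17×3.4 = 118.92 kPa.
Pore pressure: u = 9.81×(6.6 − 2.7) = 38.259 kPa.
Initial effective stress: σ'_0 = σ_v − u = 118.92 − 38.259 = 80.661 kPa.
Final effective stress: σ'_f = σ'_0 + Δσ = 80.661 + 70.5 = 151.16 kPa.
Normally consolidated clay, so the full stress increment lies on the virgin compression line:
S_c = C_c·H/(1+e₀)·log₁₀(σ'_f/σ'_0) = 0.28×6.8/(1+0.71)×log₁₀(151.16/80.661)
    = 1.1135 × 0.27277 = 0.3037 m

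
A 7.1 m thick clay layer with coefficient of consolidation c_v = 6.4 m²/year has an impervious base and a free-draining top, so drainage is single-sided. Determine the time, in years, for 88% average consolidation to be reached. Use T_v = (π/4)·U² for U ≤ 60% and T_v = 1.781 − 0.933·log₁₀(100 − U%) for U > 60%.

Drainage path length: H_d = H = 7.1 m (single drainage).
U > 60%: T_v = 1.781 − 0.933·log₁₀(100 − 88) = 0.77412.
t = T_v·H_d²/c_v = 0.77412×7.1²/6.4 = 6.097 years.

t ≈ 6.1 years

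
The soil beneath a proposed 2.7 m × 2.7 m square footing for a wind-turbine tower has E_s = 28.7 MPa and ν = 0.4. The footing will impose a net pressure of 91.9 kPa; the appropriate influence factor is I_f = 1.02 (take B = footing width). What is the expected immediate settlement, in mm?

S_e ≈ 7.41 mm

Immediate (elastic) settlement: S_e = q·B·(1−ν²)/E_s · I_f.
E_s = 28.7 MPa = 28700 kPa.
S_e = 91.9 × 2.7 × (1 − 0.4²) / 28700 × 1.02
    = 91.9 × 2.7 × 0.84 / 28700 × 1.02
    = 0.007408 m = 7.408 mm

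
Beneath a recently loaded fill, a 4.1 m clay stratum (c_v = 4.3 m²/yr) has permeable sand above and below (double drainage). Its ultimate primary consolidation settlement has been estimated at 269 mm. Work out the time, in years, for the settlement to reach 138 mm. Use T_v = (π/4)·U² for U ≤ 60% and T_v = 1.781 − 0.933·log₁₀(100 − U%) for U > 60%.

Drainage path length: H_d = H/2 = 2.05 m (double drainage).
U = S(t)/S_ult = 138/269 = 0.513.
U ≤ 60%: T_v = (π/4)·U² = (π/4)×0.51301² = 0.2067.
t = T_v·H_d²/c_v = 0.2067×2.05²/4.3 = 0.202 years.

t ≈ 0.202 years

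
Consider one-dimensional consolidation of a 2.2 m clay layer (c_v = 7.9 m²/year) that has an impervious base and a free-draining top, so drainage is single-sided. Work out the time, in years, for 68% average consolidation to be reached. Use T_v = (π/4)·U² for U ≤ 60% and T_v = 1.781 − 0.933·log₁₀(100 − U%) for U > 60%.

Drainage path length: H_d = H = 2.2 m (single drainage).
U > 60%: T_v = 1.781 − 0.933·log₁₀(100 − 68) = 0.3767.
t = T_v·H_d²/c_v = 0.3767×2.2²/7.9 = 0.2308 years.

t ≈ 0.231 years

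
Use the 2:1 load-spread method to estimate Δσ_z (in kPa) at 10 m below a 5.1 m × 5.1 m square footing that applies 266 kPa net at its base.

By the 2:1 method the load spreads at 1 horizontal : 2 vertical, so at depth z the loaded area has grown by z in each plan dimension:
Δσ = qBL/((B+z)(L+z)) = 266×5.1×5.1/((5.1+10)(5.1+10)) = 30.344 kPa

Δσ_z ≈ 30.3 kPa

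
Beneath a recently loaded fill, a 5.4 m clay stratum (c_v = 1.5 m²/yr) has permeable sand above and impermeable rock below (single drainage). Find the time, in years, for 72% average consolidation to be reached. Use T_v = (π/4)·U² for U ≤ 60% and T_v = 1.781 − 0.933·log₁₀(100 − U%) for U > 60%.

Drainage path length: H_d = H = 5.4 m (single drainage).
U > 60%: T_v = 1.781 − 0.933·log₁₀(100 − 72) = 0.4308.
t = T_v·H_d²/c_v = 0.4308×5.4²/1.5 = 8.375 years.

t ≈ 8.37 years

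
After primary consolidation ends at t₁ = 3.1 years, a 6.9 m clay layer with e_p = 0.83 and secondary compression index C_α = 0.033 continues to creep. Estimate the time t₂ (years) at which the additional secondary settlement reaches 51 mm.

t₂ ≈ 7.97 years

S_s = C_α·H/(1+e_p)·log₁₀(t₂/t₁) ⇒ log₁₀(t₂/t₁) = S_s·(1+e_p)/(C_α·H).
log₁₀(t₂/t₁) = 0.051 × (1+0.83) / (0.033×6.9) = 0.4099
t₂ = t₁ × 10^0.4099 = 3.1 × 2.57 = 7.966 years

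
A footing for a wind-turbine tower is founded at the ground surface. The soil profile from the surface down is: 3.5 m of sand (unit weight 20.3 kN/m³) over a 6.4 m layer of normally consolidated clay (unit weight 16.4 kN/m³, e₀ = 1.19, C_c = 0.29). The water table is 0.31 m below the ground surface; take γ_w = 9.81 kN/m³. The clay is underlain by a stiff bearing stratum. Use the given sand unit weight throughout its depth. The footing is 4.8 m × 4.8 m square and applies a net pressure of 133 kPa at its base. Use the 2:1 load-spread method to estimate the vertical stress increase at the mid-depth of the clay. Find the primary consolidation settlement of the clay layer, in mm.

S_c ≈ 119 mm

Mid-depth of clay below the ground surface: z = 3.5 + 6.4/2 = 6.7 m.
Total vertical stress at mid-clay: σ_v = 20.3×3.5 + 16.4×3.2 = 123.53 kPa.
Pore pressure: u = 9.81×(6.7 − 0.31) = 62.686 kPa.
Initial effective stress: σ'_0 = σ_v − u = 123.53 − 62.686 = 60.844 kPa.
Stress increase at mid-clay by the 2:1 spreading method:
Δσ = qBL/((B+z)(L+z)) = 133×4.8×4.8/((4.8+6.7)(4.8+6.7)) = 23.171 kPa
Final effective stress: σ'_f = σ'_0 + Δσ = 60.844 + 23.171 = 84.015 kPa.
Normally consolidated clay, so the full stress increment lies on the virgin compression line:
S_c = C_c·H/(1+e₀)·log₁₀(σ'_f/σ'_0) = 0.29×6.4/(1+1.19)×log₁₀(84.015/60.844)
    = 0.84749 × 0.14014 = 0.1188 m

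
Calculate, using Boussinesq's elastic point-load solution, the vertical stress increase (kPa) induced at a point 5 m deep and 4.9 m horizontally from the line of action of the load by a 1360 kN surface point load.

Boussinesq vertical stress below a point load on an elastic half-space:
Δσ_z = 3P/(2πz²) · [1 + (r/z)²]^(−5/2)
r/z = 4.9/5 = 0.98; [1+(r/z)²]^(−5/2) = 0.18584.
Δσ_z = 3×1360/(2π×5²) × 0.18584 = 25.974 × 0.18584 = 4.827 kPa

Δσ_z ≈ 4.83 kPa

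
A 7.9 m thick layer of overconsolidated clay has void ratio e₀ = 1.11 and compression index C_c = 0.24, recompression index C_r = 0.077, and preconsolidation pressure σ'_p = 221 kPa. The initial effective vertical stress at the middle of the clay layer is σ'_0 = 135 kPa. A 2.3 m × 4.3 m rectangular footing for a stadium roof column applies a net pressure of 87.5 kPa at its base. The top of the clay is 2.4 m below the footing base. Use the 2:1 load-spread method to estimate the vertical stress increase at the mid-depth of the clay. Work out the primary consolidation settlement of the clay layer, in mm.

S_c ≈ 8.42 mm

Mid-depth of clay below the footing base: z = 2.4 + 7.9/2 = 6.35 m.
Stress increase at mid-clay by the 2:1 spreading method:
Δσ = qBL/((B+z)(L+z)) = 87.5×2.3×4.3/((2.3+6.35)(4.3+6.35)) = 9.3937 kPa
Final effective stress: σ'_f = 135 + 9.3937 = 144.39 kPa.
σ'_f = 144.39 ≤ σ'_p = 221 kPa, so the clay remains overconsolidated and only the recompression index applies:
S_c = C_r·H/(1+e₀)·log₁₀(σ'_f/σ'_0) = 0.077×7.9/2.11×log₁₀(144.39/135)
    = 0.2883 × 0.029203 = 0.008419 m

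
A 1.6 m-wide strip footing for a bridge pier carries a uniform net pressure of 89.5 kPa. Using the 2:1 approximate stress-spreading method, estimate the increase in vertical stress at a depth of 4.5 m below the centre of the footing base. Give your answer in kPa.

Δσ_z ≈ 23.5 kPa

By the 2:1 method the load spreads at 1 horizontal : 2 vertical, so at depth z the loaded area has grown by z in each plan dimension:
Δσ = qB/(B+z) = 89.5×1.6/(1.6+4.5) = 23.475 kPa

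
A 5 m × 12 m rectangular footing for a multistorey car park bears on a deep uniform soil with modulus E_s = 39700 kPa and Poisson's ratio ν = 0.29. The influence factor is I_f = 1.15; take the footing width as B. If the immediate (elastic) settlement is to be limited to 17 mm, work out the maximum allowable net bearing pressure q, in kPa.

q ≈ 128 kPa

S_e = q·B·(1−ν²)/E_s · I_f  ⇒  q = S_e·E_s / (B·(1−ν²)·I_f).
q = 0.017 × 39700 / (5 × 0.9159 × 1.15) = 128.2 kPa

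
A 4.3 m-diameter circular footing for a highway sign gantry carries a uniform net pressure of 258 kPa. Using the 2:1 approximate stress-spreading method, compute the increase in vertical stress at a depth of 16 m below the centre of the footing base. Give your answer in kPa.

By the 2:1 method the load spreads at 1 horizontal : 2 vertical, so at depth z the loaded area has grown by z in each plan dimension:
Δσ ≈ qD²/(D+z)² = 258×4.3²/(4.3+16)² = 11.576 kPa

Δσ_z ≈ 11.6 kPa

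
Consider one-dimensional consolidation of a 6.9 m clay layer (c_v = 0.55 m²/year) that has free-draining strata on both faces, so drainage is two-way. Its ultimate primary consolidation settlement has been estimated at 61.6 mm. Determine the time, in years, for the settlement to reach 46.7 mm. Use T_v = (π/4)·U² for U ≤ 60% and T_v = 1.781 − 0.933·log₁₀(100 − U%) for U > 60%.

t ≈ 10.6 years

Drainage path length: H_d = H/2 = 3.45 m (double drainage).
U = S(t)/S_ult = 46.7/61.6 = 0.7581.
U > 60%: T_v = 1.781 − 0.933·log₁₀(100 − 75.812) = 0.4901.
t = T_v·H_d²/c_v = 0.4901×3.45²/0.55 = 10.61 years.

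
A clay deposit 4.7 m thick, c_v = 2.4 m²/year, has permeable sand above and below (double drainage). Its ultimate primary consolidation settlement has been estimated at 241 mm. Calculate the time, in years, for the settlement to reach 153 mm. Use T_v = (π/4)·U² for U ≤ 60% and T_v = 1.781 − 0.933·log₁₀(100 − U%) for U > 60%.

t ≈ 0.744 years

Drainage path length: H_d = H/2 = 2.35 m (double drainage).
U = S(t)/S_ult = 153/241 = 0.6349.
U > 60%: T_v = 1.781 − 0.933·log₁₀(100 − 63.485) = 0.32322.
t = T_v·H_d²/c_v = 0.32322×2.35²/2.4 = 0.7437 years.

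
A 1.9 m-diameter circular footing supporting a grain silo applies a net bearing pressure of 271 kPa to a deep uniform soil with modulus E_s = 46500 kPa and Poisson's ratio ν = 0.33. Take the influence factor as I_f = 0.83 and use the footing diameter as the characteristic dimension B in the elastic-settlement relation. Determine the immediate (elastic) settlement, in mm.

Immediate (elastic) settlement: S_e = q·B·(1−ν²)/E_s · I_f.
S_e = 271 × 1.9 × (1 − 0.33²) / 46500 × 0.83
    = 271 × 1.9 × 0.8911 / 46500 × 0.83
    = 0.00819 m = 8.19 mm

S_e ≈ 8.19 mm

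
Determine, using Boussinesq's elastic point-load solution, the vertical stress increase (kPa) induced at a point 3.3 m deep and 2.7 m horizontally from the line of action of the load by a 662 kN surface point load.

Δσ_z ≈ 8.06 kPa

Boussinesq vertical stress below a point load on an elastic half-space:
Δσ_z = 3P/(2πz²) · [1 + (r/z)²]^(−5/2)
r/z = 2.7/3.3 = 0.81818; [1+(r/z)²]^(−5/2) = 0.27771.
Δσ_z = 3×662/(2π×3.3²) × 0.27771 = 29.025 × 0.27771 = 8.061 kPa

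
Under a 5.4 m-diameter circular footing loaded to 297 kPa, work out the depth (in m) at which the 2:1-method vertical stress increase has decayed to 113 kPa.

z ≈ 3.35 m

2:1 spreading — at depth z the loaded area has grown by z in each plan dimension:
qD²/(D+z)² = Δσ_z ⇒ z = D(√(q/Δσ_z) − 1) = 5.4×(√(297/113) − 1) = 3.355 m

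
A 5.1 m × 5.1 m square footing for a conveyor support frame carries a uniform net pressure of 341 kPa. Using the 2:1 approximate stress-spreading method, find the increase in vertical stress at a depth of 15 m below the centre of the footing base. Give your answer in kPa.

By the 2:1 method the load spreads at 1 horizontal : 2 vertical, so at depth z the loaded area has grown by z in each plan dimension:
Δσ = qBL/((B+z)(L+z)) = 341×5.1×5.1/((5.1+15)(5.1+15)) = 21.953 kPa

Δσ_z ≈ 22 kPa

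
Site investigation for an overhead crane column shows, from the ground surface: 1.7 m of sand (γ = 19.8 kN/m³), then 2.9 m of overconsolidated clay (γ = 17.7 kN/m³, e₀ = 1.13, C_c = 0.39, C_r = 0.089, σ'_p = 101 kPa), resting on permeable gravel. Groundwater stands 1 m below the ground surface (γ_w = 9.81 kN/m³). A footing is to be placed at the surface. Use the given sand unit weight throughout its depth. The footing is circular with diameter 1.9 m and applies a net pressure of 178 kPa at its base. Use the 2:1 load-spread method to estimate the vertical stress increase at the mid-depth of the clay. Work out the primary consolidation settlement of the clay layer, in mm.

S_c ≈ 26.6 mm

Mid-depth of clay below the ground surface: z = 1.7 + 2.9/2 = 3.15 m.
Total vertical stress at mid-clay: σ_v = 19.8×1.7 + 17.7×1.45 = 59.325 kPa.
Pore pressure: u = 9.81×(3.15 − 1) = 21.091 kPa.
Initial effective stress: σ'_0 = σ_v − u = 59.325 − 21.091 = 38.234 kPa.
Stress increase at mid-clay by the 2:1 spreading method:
Δσ ≈ qD²/(D+z)² = 178×1.9²/(1.9+3.15)² = 25.197 kPa
Final effective stress: σ'_f = 38.234 + 25.197 = 63.431 kPa.
σ'_f = 63.431 ≤ σ'_p = 101 kPa, so the clay remains overconsolidated and only the recompression index applies:
S_c = C_r·H/(1+e₀)·log₁₀(σ'_f/σ'_0) = 0.089×2.9/2.13×log₁₀(63.431/38.234)
    = 0.12117 × 0.21985 = 0.02664 m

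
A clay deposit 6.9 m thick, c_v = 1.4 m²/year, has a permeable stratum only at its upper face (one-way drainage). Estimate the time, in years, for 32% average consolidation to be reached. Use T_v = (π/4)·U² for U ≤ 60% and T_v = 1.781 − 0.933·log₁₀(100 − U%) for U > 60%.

Drainage path length: H_d = H = 6.9 m (single drainage).
U ≤ 60%: T_v = (π/4)·U² = (π/4)×0.32² = 0.080425.
t = T_v·H_d²/c_v = 0.080425×6.9²/1.4 = 2.735 years.

t ≈ 2.74 years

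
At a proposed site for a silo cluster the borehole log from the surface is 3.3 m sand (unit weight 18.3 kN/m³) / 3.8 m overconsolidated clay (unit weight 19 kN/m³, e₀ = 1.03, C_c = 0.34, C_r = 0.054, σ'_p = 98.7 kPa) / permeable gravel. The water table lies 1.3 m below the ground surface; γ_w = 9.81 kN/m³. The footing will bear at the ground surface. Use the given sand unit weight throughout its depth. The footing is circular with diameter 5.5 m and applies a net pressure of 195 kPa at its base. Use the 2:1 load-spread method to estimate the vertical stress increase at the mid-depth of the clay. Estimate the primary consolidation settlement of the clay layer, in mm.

Mid-depth of clay below the ground surface: z = 3.3 + 3.8/2 = 5.2 m.
Total vertical stress at mid-clay: σ_v = 18.3×3.3 + 19×1.9 = 96.49 kPa.
Pore pressure: u = 9.81×(5.2 − 1.3) = 38.259 kPa.
Initial effective stress: σ'_0 = σ_v − u = 96.49 − 38.259 = 58.231 kPa.
Stress increase at mid-clay by the 2:1 spreading method:
Δσ ≈ qD²/(D+z)² = 195×5.5²/(5.5+5.2)² = 51.522 kPa
Final effective stress: σ'_f = 58.231 + 51.522 = 109.75 kPa.
σ'_f = 109.75 > σ'_p = 98.7 kPa, so the stress path crosses the preconsolidation pressure — recompression up to σ'_p, then virgin compression beyond:
S_c = H/(1+e₀)·[C_r·log₁₀(σ'_p/σ'_0) + C_c·log₁₀(σ'_f/σ'_p)]
    = 3.8/2.03 × [0.054×log₁₀(98.7/58.231) + 0.34×log₁₀(109.75/98.7)]
    = 1.8719 × [0.012375 + 0.01567] = 0.0525 m

S_c ≈ 52.5 mm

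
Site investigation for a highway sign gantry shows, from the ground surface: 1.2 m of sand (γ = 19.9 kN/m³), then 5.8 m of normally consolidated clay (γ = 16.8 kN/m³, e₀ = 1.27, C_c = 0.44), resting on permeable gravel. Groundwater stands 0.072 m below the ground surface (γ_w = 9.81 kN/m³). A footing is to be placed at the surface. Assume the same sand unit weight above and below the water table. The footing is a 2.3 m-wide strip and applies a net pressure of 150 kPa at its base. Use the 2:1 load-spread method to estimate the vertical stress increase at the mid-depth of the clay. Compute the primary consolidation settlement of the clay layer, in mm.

S_c ≈ 472 mm

Mid-depth of clay below the ground surface: z = 1.2 + 5.8/2 = 4.1 m.
Total vertical stress at mid-clay: σ_v = 19.9×1.2 + 16.8×2.9 = 72.6 kPa.
Pore pressure: u = 9.81×(4.1 − 0.072) = 39.515 kPa.
Initial effective stress: σ'_0 = σ_v − u = 72.6 − 39.515 = 33.085 kPa.
Stress increase at mid-clay by the 2:1 spreading method:
Δσ = qB/(B+z) = 150×2.3/(2.3+4.1) = 53.906 kPa
Final effective stress: σ'_f = σ'_0 + Δσ = 33.085 + 53.906 = 86.991 kPa.
Normally consolidated clay, so the full stress increment lies on the virgin compression line:
S_c = C_c·H/(1+e₀)·log₁₀(σ'_f/σ'_0) = 0.44×5.8/(1+1.27)×log₁₀(86.991/33.085)
    = 1.1242 × 0.41984 = 0.472 m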